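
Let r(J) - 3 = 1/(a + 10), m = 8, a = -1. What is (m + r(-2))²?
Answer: 10000/81 ≈ 123.46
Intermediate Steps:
r(J) = 28/9 (r(J) = 3 + 1/(-1 + 10) = 3 + 1/9 = 3 + ⅑ = 28/9)
(m + r(-2))² = (8 + 28/9)² = (100/9)² = 10000/81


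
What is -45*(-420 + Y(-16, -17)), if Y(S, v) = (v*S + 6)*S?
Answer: 219060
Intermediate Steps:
Y(S, v) = S*(6 + S*v) (Y(S, v) = (S*v + 6)*S = (6 + S*v)*S = S*(6 + S*v))
-45*(-420 + Y(-16, -17)) = -45*(-420 - 16*(6 - 16*(-17))) = -45*(-420 - 16*(6 + 272)) = -45*(-420 - 16*278) = -45*(-420 - 4448) = -45*(-4868) = 219060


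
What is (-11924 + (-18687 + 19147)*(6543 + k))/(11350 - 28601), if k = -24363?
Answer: 8209124/17251 ≈ 475.86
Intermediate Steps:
(-11924 + (-18687 + 19147)*(6543 + k))/(11350 - 28601) = (-11924 + (-18687 + 19147)*(6543 - 24363))/(11350 - 28601) = (-11924 + 460*(-17820))/(-17251) = (-11924 - 8197200)*(-1/17251) = -8209124*(-1/17251) = 8209124/17251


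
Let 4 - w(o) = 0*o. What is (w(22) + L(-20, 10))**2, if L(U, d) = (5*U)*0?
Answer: 16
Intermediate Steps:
L(U, d) = 0
w(o) = 4 (w(o) = 4 - 0*o = 4 - 1*0 = 4 + 0 = 4)
(w(22) + L(-20, 10))**2 = (4 + 0)**2 = 4**2 = 16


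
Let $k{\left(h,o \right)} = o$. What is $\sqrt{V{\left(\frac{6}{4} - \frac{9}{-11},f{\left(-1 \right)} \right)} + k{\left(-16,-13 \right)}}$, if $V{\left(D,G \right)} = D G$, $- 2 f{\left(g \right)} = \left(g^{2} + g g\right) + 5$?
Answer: $\frac{i \sqrt{10219}}{22} \approx 4.595 i$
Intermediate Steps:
$f{\left(g \right)} = - \frac{5}{2} - g^{2}$ ($f{\left(g \right)} = - \frac{\left(g^{2} + g g\right) + 5}{2} = - \frac{\left(g^{2} + g^{2}\right) + 5}{2} = - \frac{2 g^{2} + 5}{2} = - \frac{5 + 2 g^{2}}{2} = - \frac{5}{2} - g^{2}$)
$\sqrt{V{\left(\frac{6}{4} - \frac{9}{-11},f{\left(-1 \right)} \right)} + k{\left(-16,-13 \right)}} = \sqrt{\left(\frac{6}{4} - \frac{9}{-11}\right) \left(- \frac{5}{2} - \left(-1\right)^{2}\right) - 13} = \sqrt{\left(6 \cdot \frac{1}{4} - - \frac{9}{11}\right) \left(- \frac{5}{2} - 1\right) - 13} = \sqrt{\left(\frac{3}{2} + \frac{9}{11}\right) \left(- \frac{5}{2} - 1\right) - 13} = \sqrt{\frac{51}{22} \left(- \frac{7}{2}\right) - 13} = \sqrt{- \frac{357}{44} - 13} = \sqrt{- \frac{929}{44}} = \frac{i \sqrt{10219}}{22}$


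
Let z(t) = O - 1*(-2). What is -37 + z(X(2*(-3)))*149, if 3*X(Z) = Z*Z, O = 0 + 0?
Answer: 261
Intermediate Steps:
O = 0
X(Z) = Z**2/3 (X(Z) = (Z*Z)/3 = Z**2/3)
z(t) = 2 (z(t) = 0 - 1*(-2) = 0 + 2 = 2)
-37 + z(X(2*(-3)))*149 = -37 + 2*149 = -37 + 298 = 261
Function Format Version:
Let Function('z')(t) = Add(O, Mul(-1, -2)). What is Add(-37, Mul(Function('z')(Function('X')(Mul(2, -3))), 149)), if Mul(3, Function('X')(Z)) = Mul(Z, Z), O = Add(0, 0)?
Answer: 261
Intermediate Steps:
O = 0
Function('X')(Z) = Mul(Rational(1, 3), Pow(Z, 2)) (Function('X')(Z) = Mul(Rational(1, 3), Mul(Z, Z)) = Mul(Rational(1, 3), Pow(Z, 2)))
Function('z')(t) = 2 (Function('z')(t) = Add(0, Mul(-1, -2)) = Add(0, 2) = 2)
Add(-37, Mul(Function('z')(Function('X')(Mul(2, -3))), 149)) = Add(-37, Mul(2, 149)) = Add(-37, 298) = 261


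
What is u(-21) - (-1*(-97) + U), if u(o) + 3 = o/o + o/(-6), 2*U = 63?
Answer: -127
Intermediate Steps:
U = 63/2 (U = (½)*63 = 63/2 ≈ 31.500)
u(o) = -2 - o/6 (u(o) = -3 + (o/o + o/(-6)) = -3 + (1 + o*(-⅙)) = -3 + (1 - o/6) = -2 - o/6)
u(-21) - (-1*(-97) + U) = (-2 - ⅙*(-21)) - (-1*(-97) + 63/2) = (-2 + 7/2) - (97 + 63/2) = 3/2 - 1*257/2 = 3/2 - 257/2 = -127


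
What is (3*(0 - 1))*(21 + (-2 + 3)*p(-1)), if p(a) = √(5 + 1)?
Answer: -63 - 3*√6 ≈ -70.349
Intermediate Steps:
p(a) = √6
(3*(0 - 1))*(21 + (-2 + 3)*p(-1)) = (3*(0 - 1))*(21 + (-2 + 3)*√6) = (3*(-1))*(21 + 1*√6) = -3*(21 + √6) = -63 - 3*√6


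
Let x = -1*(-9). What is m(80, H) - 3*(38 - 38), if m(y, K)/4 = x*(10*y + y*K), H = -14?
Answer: -11520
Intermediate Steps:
x = 9
m(y, K) = 360*y + 36*K*y (m(y, K) = 4*(9*(10*y + y*K)) = 4*(9*(10*y + K*y)) = 4*(90*y + 9*K*y) = 360*y + 36*K*y)
m(80, H) - 3*(38 - 38) = 36*80*(10 - 14) - 3*(38 - 38) = 36*80*(-4) - 3*0 = -11520 + 0 = -11520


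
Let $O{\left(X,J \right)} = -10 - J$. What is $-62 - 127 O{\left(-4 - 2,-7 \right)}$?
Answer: $319$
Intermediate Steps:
$-62 - 127 O{\left(-4 - 2,-7 \right)} = -62 - 127 \left(-10 - -7\right) = -62 - 127 \left(-10 + 7\right) = -62 - -381 = -62 + 381 = 319$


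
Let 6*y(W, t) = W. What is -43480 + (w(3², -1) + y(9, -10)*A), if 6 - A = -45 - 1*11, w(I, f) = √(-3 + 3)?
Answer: -43387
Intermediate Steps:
y(W, t) = W/6
w(I, f) = 0 (w(I, f) = √0 = 0)
A = 62 (A = 6 - (-45 - 1*11) = 6 - (-45 - 11) = 6 - 1*(-56) = 6 + 56 = 62)
-43480 + (w(3², -1) + y(9, -10)*A) = -43480 + (0 + ((⅙)*9)*62) = -43480 + (0 + (3/2)*62) = -43480 + (0 + 93) = -43480 + 93 = -43387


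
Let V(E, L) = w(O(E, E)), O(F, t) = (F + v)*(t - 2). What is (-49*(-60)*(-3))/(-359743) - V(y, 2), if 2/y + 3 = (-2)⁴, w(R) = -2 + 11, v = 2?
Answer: -3228867/359743 ≈ -8.9755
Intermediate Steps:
O(F, t) = (-2 + t)*(2 + F) (O(F, t) = (F + 2)*(t - 2) = (2 + F)*(-2 + t) = (-2 + t)*(2 + F))
w(R) = 9
y = 2/13 (y = 2/(-3 + (-2)⁴) = 2/(-3 + 16) = 2/13 ≈ 0.15385)
V(E, L) = 9
(-49*(-60)*(-3))/(-359743) - V(y, 2) = (-49*(-60)*(-3))/(-359743) - 1*9 = (2940*(-3))*(-1/359743) - 9 = -8820*(-1/359743) - 9 = 8820/359743 - 9 = -3228867/359743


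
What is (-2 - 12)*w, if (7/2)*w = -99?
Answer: 396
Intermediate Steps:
w = -198/7 (w = (2/7)*(-99) = -198/7 ≈ -28.286)
(-2 - 12)*w = (-2 - 12)*(-198/7) = -14*(-198/7) = 396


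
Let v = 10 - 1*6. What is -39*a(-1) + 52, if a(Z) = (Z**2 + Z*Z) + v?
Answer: -182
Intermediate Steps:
v = 4 (v = 10 - 6 = 4)
a(Z) = 4 + 2*Z**2 (a(Z) = (Z**2 + Z*Z) + 4 = (Z**2 + Z**2) + 4 = 2*Z**2 + 4 = 4 + 2*Z**2)
-39*a(-1) + 52 = -39*(4 + 2*(-1)**2) + 52 = -39*(4 + 2*1) + 52 = -39*(4 + 2) + 52 = -39*6 + 52 = -234 + 52 = -182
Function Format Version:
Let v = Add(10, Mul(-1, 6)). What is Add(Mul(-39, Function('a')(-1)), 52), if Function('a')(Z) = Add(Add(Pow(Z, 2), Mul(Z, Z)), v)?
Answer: -182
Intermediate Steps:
v = 4 (v = Add(10, -6) = 4)
Function('a')(Z) = Add(4, Mul(2, Pow(Z, 2))) (Function('a')(Z) = Add(Add(Pow(Z, 2), Mul(Z, Z)), 4) = Add(Add(Pow(Z, 2), Pow(Z, 2)), 4) = Add(Mul(2, Pow(Z, 2)), 4) = Add(4, Mul(2, Pow(Z, 2))))
Add(Mul(-39, Function('a')(-1)), 52) = Add(Mul(-39, Add(4, Mul(2, Pow(-1, 2)))), 52) = Add(Mul(-39, Add(4, Mul(2, 1))), 52) = Add(Mul(-39, Add(4, 2)), 52) = Add(Mul(-39, 6), 52) = Add(-234, 52) = -182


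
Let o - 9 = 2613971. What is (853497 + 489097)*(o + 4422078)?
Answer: 9446569254452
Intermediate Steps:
o = 2613980 (o = 9 + 2613971 = 2613980)
(853497 + 489097)*(o + 4422078) = (853497 + 489097)*(2613980 + 4422078) = 1342594*7036058 = 9446569254452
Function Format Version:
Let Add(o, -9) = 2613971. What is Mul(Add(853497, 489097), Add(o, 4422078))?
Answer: 9446569254452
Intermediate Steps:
o = 2613980 (o = Add(9, 2613971) = 2613980)
Mul(Add(853497, 489097), Add(o, 4422078)) = Mul(Add(853497, 489097), Add(2613980, 4422078)) = Mul(1342594, 7036058) = 9446569254452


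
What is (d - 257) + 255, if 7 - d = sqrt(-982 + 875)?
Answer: 5 - I*sqrt(107) ≈ 5.0 - 10.344*I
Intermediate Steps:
d = 7 - I*sqrt(107) (d = 7 - sqrt(-982 + 875) = 7 - sqrt(-107) = 7 - I*sqrt(107) ≈ 7.0 - 10.344*I)
(d - 257) + 255 = ((7 - I*sqrt(107)) - 257) + 255 = (-250 - I*sqrt(107)) + 255 = 5 - I*sqrt(107)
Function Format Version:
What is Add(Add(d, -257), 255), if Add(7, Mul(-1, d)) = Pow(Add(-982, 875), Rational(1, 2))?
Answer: Add(5, Mul(-1, I, Pow(107, Rational(1, 2)))) ≈ Add(5.0000, Mul(-10.344, I))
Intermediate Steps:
d = Add(7, Mul(-1, I, Pow(107, Rational(1, 2)))) (d = Add(7, Mul(-1, Pow(Add(-982, 875), Rational(1, 2)))) = Add(7, Mul(-1, Pow(-107, Rational(1, 2)))) = Add(7, Mul(-1, Mul(I, Pow(107, Rational(1, 2))))) = Add(7, Mul(-1, I, Pow(107, Rational(1, 2)))) ≈ Add(7.0000, Mul(-10.344, I)))
Add(Add(d, -257), 255) = Add(Add(Add(7, Mul(-1, I, Pow(107, Rational(1, 2)))), -257), 255) = Add(Add(-250, Mul(-1, I, Pow(107, Rational(1, 2)))), 255) = Add(5, Mul(-1, I, Pow(107, Rational(1, 2))))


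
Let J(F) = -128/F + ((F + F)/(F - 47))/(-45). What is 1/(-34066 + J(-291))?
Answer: -81965/2792186773 ≈ -2.9355e-5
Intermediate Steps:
J(F) = -128/F - 2*F/(45*(-47 + F)) (J(F) = -128/F + ((2*F)/(-47 + F))*(-1/45) = -128/F + (2*F/(-47 + F))*(-1/45) = -128/F - 2*F/(45*(-47 + F)))
1/(-34066 + J(-291)) = 1/(-34066 + (2/45)*(135360 - 1*(-291)**2 - 2880*(-291))/(-291*(-47 - 291))) = 1/(-34066 + (2/45)*(-1/291)*(135360 - 1*84681 + 838080)/(-338)) = 1/(-34066 + (2/45)*(-1/291)*(-1/338)*(135360 - 84681 + 838080)) = 1/(-34066 + (2/45)*(-1/291)*(-1/338)*888759) = 1/(-34066 + 32917/81965) = 1/(-2792186773/81965) = -81965/2792186773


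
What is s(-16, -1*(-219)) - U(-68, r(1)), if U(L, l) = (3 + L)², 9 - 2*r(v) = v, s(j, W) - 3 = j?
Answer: -4238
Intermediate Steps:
s(j, W) = 3 + j
r(v) = 9/2 - v/2
s(-16, -1*(-219)) - U(-68, r(1)) = (3 - 16) - (3 - 68)² = -13 - 1*(-65)² = -13 - 1*4225 = -13 - 4225 = -4238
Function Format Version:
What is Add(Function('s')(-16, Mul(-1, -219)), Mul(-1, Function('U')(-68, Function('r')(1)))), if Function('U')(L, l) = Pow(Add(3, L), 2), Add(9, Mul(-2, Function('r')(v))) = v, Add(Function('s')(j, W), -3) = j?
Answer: -4238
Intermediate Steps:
Function('s')(j, W) = Add(3, j)
Function('r')(v) = Add(Rational(9, 2), Mul(Rational(-1, 2), v))
Add(Function('s')(-16, Mul(-1, -219)), Mul(-1, Function('U')(-68, Function('r')(1)))) = Add(Add(3, -16), Mul(-1, Pow(Add(3, -68), 2))) = Add(-13, Mul(-1, Pow(-65, 2))) = Add(-13, Mul(-1, 4225)) = Add(-13, -4225) = -4238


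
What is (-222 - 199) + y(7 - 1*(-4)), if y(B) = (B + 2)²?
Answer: -252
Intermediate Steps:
y(B) = (2 + B)²
(-222 - 199) + y(7 - 1*(-4)) = (-222 - 199) + (2 + (7 - 1*(-4)))² = -421 + (2 + (7 + 4))² = -421 + (2 + 11)² = -421 + 13² = -421 + 169 = -252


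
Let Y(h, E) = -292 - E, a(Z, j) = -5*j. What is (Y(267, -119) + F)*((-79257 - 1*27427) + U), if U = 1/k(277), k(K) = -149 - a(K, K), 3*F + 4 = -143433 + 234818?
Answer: -5990596308313/1854 ≈ -3.2312e+9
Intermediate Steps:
F = 91381/3 (F = -4/3 + (-143433 + 234818)/3 = -4/3 + (⅓)*91385 = -4/3 + 91385/3 = 91381/3 ≈ 30460.)
k(K) = -149 + 5*K (k(K) = -149 - (-5)*K = -149 + 5*K)
U = 1/1236 (U = 1/(-149 + 5*277) = 1/(-149 + 1385) = 1/1236 ≈ 0.00080906)
(Y(267, -119) + F)*((-79257 - 1*27427) + U) = ((-292 - 1*(-119)) + 91381/3)*((-79257 - 1*27427) + 1/1236) = ((-292 + 119) + 91381/3)*((-79257 - 27427) + 1/1236) = (-173 + 91381/3)*(-106684 + 1/1236) = (90862/3)*(-131861423/1236) = -5990596308313/1854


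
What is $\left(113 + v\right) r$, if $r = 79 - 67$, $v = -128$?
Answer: $-180$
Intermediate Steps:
$r = 12$
$\left(113 + v\right) r = \left(113 - 128\right) 12 = \left(-15\right) 12 = -180$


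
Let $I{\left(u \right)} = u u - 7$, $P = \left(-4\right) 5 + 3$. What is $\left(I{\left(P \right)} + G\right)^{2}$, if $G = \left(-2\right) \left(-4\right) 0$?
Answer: $79524$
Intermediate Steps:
$P = -17$ ($P = -20 + 3 = -17$)
$I{\left(u \right)} = -7 + u^{2}$ ($I{\left(u \right)} = u^{2} - 7 = -7 + u^{2}$)
$G = 0$ ($G = 8 \cdot 0 = 0$)
$\left(I{\left(P \right)} + G\right)^{2} = \left(\left(-7 + \left(-17\right)^{2}\right) + 0\right)^{2} = \left(\left(-7 + 289\right) + 0\right)^{2} = \left(282 + 0\right)^{2} = 282^{2} = 79524$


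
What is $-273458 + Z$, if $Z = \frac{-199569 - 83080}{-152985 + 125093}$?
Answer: $- \frac{7627007887}{27892} \approx -2.7345 \cdot 10^{5}$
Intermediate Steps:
$Z = \frac{282649}{27892}$ ($Z = - \frac{282649}{-27892} = \left(-282649\right) \left(- \frac{1}{27892}\right) = \frac{282649}{27892} \approx 10.134$)
$-273458 + Z = -273458 + \frac{282649}{27892} = - \frac{7627007887}{27892}$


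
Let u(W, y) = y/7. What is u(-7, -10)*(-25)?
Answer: 250/7 ≈ 35.714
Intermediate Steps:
u(W, y) = y/7
u(-7, -10)*(-25) = ((1/7)*(-10))*(-25) = -10/7*(-25) = 250/7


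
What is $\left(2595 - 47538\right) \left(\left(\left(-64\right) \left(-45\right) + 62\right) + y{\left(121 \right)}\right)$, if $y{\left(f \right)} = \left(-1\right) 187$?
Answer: $-123817965$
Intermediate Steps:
$y{\left(f \right)} = -187$
$\left(2595 - 47538\right) \left(\left(\left(-64\right) \left(-45\right) + 62\right) + y{\left(121 \right)}\right) = \left(2595 - 47538\right) \left(\left(\left(-64\right) \left(-45\right) + 62\right) - 187\right) = - 44943 \left(\left(2880 + 62\right) - 187\right) = - 44943 \left(2942 - 187\right) = \left(-44943\right) 2755 = -123817965$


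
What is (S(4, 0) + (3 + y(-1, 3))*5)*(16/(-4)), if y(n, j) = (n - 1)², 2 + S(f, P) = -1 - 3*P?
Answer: -128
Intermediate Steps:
S(f, P) = -3 - 3*P (S(f, P) = -2 + (-1 - 3*P) = -3 - 3*P)
y(n, j) = (-1 + n)²
(S(4, 0) + (3 + y(-1, 3))*5)*(16/(-4)) = ((-3 - 3*0) + (3 + (-1 - 1)²)*5)*(16/(-4)) = ((-3 + 0) + (3 + (-2)²)*5)*(16*(-¼)) = (-3 + (3 + 4)*5)*(-4) = (-3 + 7*5)*(-4) = (-3 + 35)*(-4) = 32*(-4) = -128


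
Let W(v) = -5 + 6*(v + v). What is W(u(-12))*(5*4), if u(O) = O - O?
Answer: -100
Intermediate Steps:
u(O) = 0
W(v) = -5 + 12*v (W(v) = -5 + 6*(2*v) = -5 + 12*v)
W(u(-12))*(5*4) = (-5 + 12*0)*(5*4) = (-5 + 0)*20 = -5*20 = -100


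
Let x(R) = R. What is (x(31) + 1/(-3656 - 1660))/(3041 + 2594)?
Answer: 1433/260484 ≈ 0.0055013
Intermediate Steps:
(x(31) + 1/(-3656 - 1660))/(3041 + 2594) = (31 + 1/(-3656 - 1660))/(3041 + 2594) = (31 + 1/(-5316))/5635 = (31 - 1/5316)*(1/5635) = (164795/5316)*(1/5635) = 1433/260484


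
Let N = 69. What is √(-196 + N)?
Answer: I*√127 ≈ 11.269*I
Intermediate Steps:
√(-196 + N) = √(-196 + 69) = √(-127) = I*√127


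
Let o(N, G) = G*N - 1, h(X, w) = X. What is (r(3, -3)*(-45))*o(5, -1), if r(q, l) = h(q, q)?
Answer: 810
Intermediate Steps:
o(N, G) = -1 + G*N
r(q, l) = q
(r(3, -3)*(-45))*o(5, -1) = (3*(-45))*(-1 - 1*5) = -135*(-1 - 5) = -135*(-6) = 810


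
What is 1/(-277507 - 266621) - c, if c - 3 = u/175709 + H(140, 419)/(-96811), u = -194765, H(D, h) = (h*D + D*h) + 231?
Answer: -482246423106011/711994166742144 ≈ -0.67732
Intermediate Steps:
H(D, h) = 231 + 2*D*h (H(D, h) = (D*h + D*h) + 231 = 2*D*h + 231 = 231 + 2*D*h)
c = 11521528923/17010563999 (c = 3 + (-194765/175709 + (231 + 2*140*419)/(-96811)) = 3 + (-194765*1/175709 + (231 + 117320)*(-1/96811)) = 3 + (-194765/175709 + 117551*(-1/96811)) = 3 + (-194765/175709 - 117551/96811) = 3 - 39510163074/17010563999 = 11521528923/17010563999 ≈ 0.67732)
1/(-277507 - 266621) - c = 1/(-277507 - 266621) - 1*11521528923/17010563999 = 1/(-544128) - 11521528923/17010563999 = -1/544128 - 11521528923/17010563999 = -482246423106011/711994166742144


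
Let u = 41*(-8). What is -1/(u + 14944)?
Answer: -1/14616 ≈ -6.8418e-5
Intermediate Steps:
u = -328
-1/(u + 14944) = -1/(-328 + 14944) = -1/14616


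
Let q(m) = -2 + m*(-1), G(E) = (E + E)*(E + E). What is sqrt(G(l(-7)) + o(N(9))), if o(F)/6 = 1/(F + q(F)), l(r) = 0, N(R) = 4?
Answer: I*sqrt(3) ≈ 1.732*I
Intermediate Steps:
G(E) = 4*E**2 (G(E) = (2*E)*(2*E) = 4*E**2)
q(m) = -2 - m
o(F) = -3 (o(F) = 6/(F + (-2 - F)) = 6/(-2) = 6*(-1/2) = -3)
sqrt(G(l(-7)) + o(N(9))) = sqrt(4*0**2 - 3) = sqrt(4*0 - 3) = sqrt(0 - 3) = sqrt(-3) = I*sqrt(3)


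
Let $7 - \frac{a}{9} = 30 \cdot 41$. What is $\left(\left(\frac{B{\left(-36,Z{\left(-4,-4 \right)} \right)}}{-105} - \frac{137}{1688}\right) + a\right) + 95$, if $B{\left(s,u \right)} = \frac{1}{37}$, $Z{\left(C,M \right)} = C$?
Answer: $- \frac{71560120493}{6557880} \approx -10912.0$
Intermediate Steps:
$B{\left(s,u \right)} = \frac{1}{37}$
$a = -11007$ ($a = 63 - 9 \cdot 30 \cdot 41 = 63 - 11070 = -11007$)
$\left(\left(\frac{B{\left(-36,Z{\left(-4,-4 \right)} \right)}}{-105} - \frac{137}{1688}\right) + a\right) + 95 = \left(\left(\frac{1}{37 \left(-105\right)} - \frac{137}{1688}\right) - 11007\right) + 95 = \left(\left(\frac{1}{37} \left(- \frac{1}{105}\right) - \frac{137}{1688}\right) - 11007\right) + 95 = \left(\left(- \frac{1}{3885} - \frac{137}{1688}\right) - 11007\right) + 95 = \left(- \frac{533933}{6557880} - 11007\right) + 95 = - \frac{72183119093}{6557880} + 95 = - \frac{71560120493}{6557880}$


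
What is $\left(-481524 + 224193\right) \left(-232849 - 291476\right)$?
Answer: $134925076575$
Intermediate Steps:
$\left(-481524 + 224193\right) \left(-232849 - 291476\right) = \left(-257331\right) \left(-524325\right) = 134925076575$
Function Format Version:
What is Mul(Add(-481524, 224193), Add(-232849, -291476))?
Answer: 134925076575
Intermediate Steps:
Mul(Add(-481524, 224193), Add(-232849, -291476)) = Mul(-257331, -524325) = 134925076575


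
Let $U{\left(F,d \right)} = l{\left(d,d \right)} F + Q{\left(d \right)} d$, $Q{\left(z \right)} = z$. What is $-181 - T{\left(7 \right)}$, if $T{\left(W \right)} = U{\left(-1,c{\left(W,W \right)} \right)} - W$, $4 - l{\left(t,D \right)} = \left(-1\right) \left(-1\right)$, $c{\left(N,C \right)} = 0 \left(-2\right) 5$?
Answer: $-171$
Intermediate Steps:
$c{\left(N,C \right)} = 0$ ($c{\left(N,C \right)} = 0 \cdot 5 = 0$)
$l{\left(t,D \right)} = 3$ ($l{\left(t,D \right)} = 4 - \left(-1\right) \left(-1\right) = 4 - 1 = 3$)
$U{\left(F,d \right)} = d^{2} + 3 F$ ($U{\left(F,d \right)} = 3 F + d d = 3 F + d^{2} = d^{2} + 3 F$)
$T{\left(W \right)} = -3 - W$ ($T{\left(W \right)} = \left(0^{2} + 3 \left(-1\right)\right) - W = \left(0 - 3\right) - W = -3 - W$)
$-181 - T{\left(7 \right)} = -181 - \left(-3 - 7\right) = -181 - -10 = -181 + 10 = -171$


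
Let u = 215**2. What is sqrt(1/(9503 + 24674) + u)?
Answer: sqrt(53993912317202)/34177 ≈ 215.00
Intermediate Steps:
u = 46225
sqrt(1/(9503 + 24674) + u) = sqrt(1/(9503 + 24674) + 46225) = sqrt(1/34177 + 46225) = sqrt(1579831826/34177) = sqrt(53993912317202)/34177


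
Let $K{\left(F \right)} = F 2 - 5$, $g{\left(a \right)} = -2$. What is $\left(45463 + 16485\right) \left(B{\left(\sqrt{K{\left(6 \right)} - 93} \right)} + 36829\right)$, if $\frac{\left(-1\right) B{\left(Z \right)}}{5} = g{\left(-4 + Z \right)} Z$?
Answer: $2281482892 + 619480 i \sqrt{86} \approx 2.2815 \cdot 10^{9} + 5.7448 \cdot 10^{6} i$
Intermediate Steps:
$K{\left(F \right)} = -5 + 2 F$ ($K{\left(F \right)} = 2 F + \left(-5 + 0\right) = 2 F - 5 = -5 + 2 F$)
$B{\left(Z \right)} = 10 Z$ ($B{\left(Z \right)} = - 5 \left(- 2 Z\right) = 10 Z$)
$\left(45463 + 16485\right) \left(B{\left(\sqrt{K{\left(6 \right)} - 93} \right)} + 36829\right) = \left(45463 + 16485\right) \left(10 \sqrt{\left(-5 + 2 \cdot 6\right) - 93} + 36829\right) = 61948 \left(10 \sqrt{\left(-5 + 12\right) - 93} + 36829\right) = 61948 \left(10 \sqrt{7 - 93} + 36829\right) = 61948 \left(10 \sqrt{-86} + 36829\right) = 61948 \left(10 i \sqrt{86} + 36829\right) = 61948 \left(36829 + 10 i \sqrt{86}\right) = 2281482892 + 619480 i \sqrt{86}$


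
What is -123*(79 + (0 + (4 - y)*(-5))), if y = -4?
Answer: -4797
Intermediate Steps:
-123*(79 + (0 + (4 - y)*(-5))) = -123*(79 + (0 + (4 - 1*(-4))*(-5))) = -123*(79 + (0 + (4 + 4)*(-5))) = -123*(79 + (0 + 8*(-5))) = -123*(79 + (0 - 40)) = -123*(79 - 40) = -123*39 = -4797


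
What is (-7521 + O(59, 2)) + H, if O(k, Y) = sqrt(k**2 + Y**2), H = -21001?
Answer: -28522 + sqrt(3485) ≈ -28463.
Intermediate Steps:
O(k, Y) = sqrt(Y**2 + k**2)
(-7521 + O(59, 2)) + H = (-7521 + sqrt(2**2 + 59**2)) - 21001 = (-7521 + sqrt(4 + 3481)) - 21001 = (-7521 + sqrt(3485)) - 21001 = -28522 + sqrt(3485)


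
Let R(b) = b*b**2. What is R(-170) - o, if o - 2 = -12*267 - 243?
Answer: -4909555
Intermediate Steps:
R(b) = b**3
o = -3445 (o = 2 + (-12*267 - 243) = 2 + (-3204 - 243) = 2 - 3447 = -3445)
R(-170) - o = (-170)**3 - 1*(-3445) = -4913000 + 3445 = -4909555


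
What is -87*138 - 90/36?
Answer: -24017/2 ≈ -12009.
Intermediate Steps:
-87*138 - 90/36 = -12006 - 90*1/36 = -12006 - 5/2 = -24017/2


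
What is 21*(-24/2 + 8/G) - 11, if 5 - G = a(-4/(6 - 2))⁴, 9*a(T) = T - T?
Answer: -1147/5 ≈ -229.40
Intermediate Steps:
a(T) = 0 (a(T) = (T - T)/9 = (⅑)*0 = 0)
G = 5 (G = 5 - 1*0⁴ = 5 - 1*0 = 5 + 0 = 5)
21*(-24/2 + 8/G) - 11 = 21*(-24/2 + 8/5) - 11 = 21*(-24*½ + 8*(⅕)) - 11 = 21*(-12 + 8/5) - 11 = 21*(-52/5) - 11 = -1092/5 - 11 = -1147/5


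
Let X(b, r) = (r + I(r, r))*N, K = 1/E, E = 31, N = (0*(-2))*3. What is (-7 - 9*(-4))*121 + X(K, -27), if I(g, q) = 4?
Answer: 3509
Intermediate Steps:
N = 0 (N = 0*3 = 0)
K = 1/31 ≈ 0.032258
X(b, r) = 0 (X(b, r) = (r + 4)*0 = (4 + r)*0 = 0)
(-7 - 9*(-4))*121 + X(K, -27) = (-7 - 9*(-4))*121 + 0 = (-7 + 36)*121 + 0 = 29*121 + 0 = 3509 + 0 = 3509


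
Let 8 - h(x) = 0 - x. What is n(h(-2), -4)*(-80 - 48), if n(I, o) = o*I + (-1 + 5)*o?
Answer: 5120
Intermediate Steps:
h(x) = 8 + x (h(x) = 8 - (0 - x) = 8 - (-1)*x = 8 + x)
n(I, o) = 4*o + I*o (n(I, o) = I*o + 4*o = 4*o + I*o)
n(h(-2), -4)*(-80 - 48) = (-4*(4 + (8 - 2)))*(-80 - 48) = -4*(4 + 6)*(-128) = -4*10*(-128) = -40*(-128) = 5120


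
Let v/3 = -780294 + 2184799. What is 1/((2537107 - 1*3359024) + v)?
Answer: 1/3391598 ≈ 2.9485e-7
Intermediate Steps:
v = 4213515 (v = 3*(-780294 + 2184799) = 3*1404505 = 4213515)
1/((2537107 - 1*3359024) + v) = 1/((2537107 - 1*3359024) + 4213515) = 1/((2537107 - 3359024) + 4213515) = 1/(-821917 + 4213515) = 1/3391598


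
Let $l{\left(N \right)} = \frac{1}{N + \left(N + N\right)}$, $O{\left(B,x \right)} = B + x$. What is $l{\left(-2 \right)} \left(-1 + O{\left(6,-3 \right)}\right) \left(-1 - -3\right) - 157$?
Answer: $- \frac{473}{3} \approx -157.67$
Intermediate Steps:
$l{\left(N \right)} = \frac{1}{3 N}$ ($l{\left(N \right)} = \frac{1}{N + 2 N} = \frac{1}{3 N}$)
$l{\left(-2 \right)} \left(-1 + O{\left(6,-3 \right)}\right) \left(-1 - -3\right) - 157 = \frac{1}{3 \left(-2\right)} \left(-1 + \left(6 - 3\right)\right) \left(-1 - -3\right) - 157 = \frac{1}{3} \left(- \frac{1}{2}\right) \left(-1 + 3\right) \left(-1 + 3\right) - 157 = - \frac{2 \cdot 2}{6} - 157 = \left(- \frac{1}{6}\right) 4 - 157 = - \frac{2}{3} - 157 = - \frac{473}{3}$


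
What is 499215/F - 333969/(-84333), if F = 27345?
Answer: 1138504020/51246353 ≈ 22.216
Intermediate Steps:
499215/F - 333969/(-84333) = 499215/27345 - 333969/(-84333) = 499215*(1/27345) - 333969*(-1/84333) = 33281/1823 + 111323/28111 = 1138504020/51246353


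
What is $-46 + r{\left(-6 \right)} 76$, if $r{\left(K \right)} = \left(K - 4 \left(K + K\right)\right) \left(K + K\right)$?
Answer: $-38350$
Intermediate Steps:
$r{\left(K \right)} = - 14 K^{2}$ ($r{\left(K \right)} = \left(K - 4 \cdot 2 K\right) 2 K = \left(K - 8 K\right) 2 K = - 7 K 2 K = - 14 K^{2}$)
$-46 + r{\left(-6 \right)} 76 = -46 + - 14 \left(-6\right)^{2} \cdot 76 = -46 + \left(-14\right) 36 \cdot 76 = -46 - 38304 = -38350$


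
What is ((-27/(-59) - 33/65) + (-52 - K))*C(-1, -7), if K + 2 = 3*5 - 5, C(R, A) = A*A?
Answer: -11284308/3835 ≈ -2942.5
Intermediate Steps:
C(R, A) = A²
K = 8 (K = -2 + (3*5 - 5) = -2 + (15 - 5) = -2 + 10 = 8)
((-27/(-59) - 33/65) + (-52 - K))*C(-1, -7) = ((-27/(-59) - 33/65) + (-52 - 1*8))*(-7)² = ((-27*(-1/59) - 33*1/65) + (-52 - 8))*49 = ((27/59 - 33/65) - 60)*49 = (-192/3835 - 60)*49 = -230292/3835*49 = -11284308/3835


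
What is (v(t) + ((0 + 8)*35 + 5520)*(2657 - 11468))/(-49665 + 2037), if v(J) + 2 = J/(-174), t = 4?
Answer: 1111507694/1035909 ≈ 1073.0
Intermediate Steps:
v(J) = -2 - J/174 (v(J) = -2 + J/(-174) = -2 + J*(-1/174) = -2 - J/174)
(v(t) + ((0 + 8)*35 + 5520)*(2657 - 11468))/(-49665 + 2037) = ((-2 - 1/174*4) + ((0 + 8)*35 + 5520)*(2657 - 11468))/(-49665 + 2037) = ((-2 - 2/87) + (8*35 + 5520)*(-8811))/(-47628) = (-176/87 + (280 + 5520)*(-8811))*(-1/47628) = (-176/87 + 5800*(-8811))*(-1/47628) = (-176/87 - 51103800)*(-1/47628) = -4446030776/87*(-1/47628) = 1111507694/1035909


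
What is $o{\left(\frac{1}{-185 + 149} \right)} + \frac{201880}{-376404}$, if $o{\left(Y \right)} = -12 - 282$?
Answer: $- \frac{3959452}{13443} \approx -294.54$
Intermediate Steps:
$o{\left(Y \right)} = -294$ ($o{\left(Y \right)} = -12 - 282 = -294$)
$o{\left(\frac{1}{-185 + 149} \right)} + \frac{201880}{-376404} = -294 + \frac{201880}{-376404} = -294 + 201880 \left(- \frac{1}{376404}\right) = -294 - \frac{7210}{13443} = - \frac{3959452}{13443}$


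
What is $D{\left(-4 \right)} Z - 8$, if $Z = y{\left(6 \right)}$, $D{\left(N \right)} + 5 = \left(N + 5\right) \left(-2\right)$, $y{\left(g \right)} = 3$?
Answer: $-29$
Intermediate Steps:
$D{\left(N \right)} = -15 - 2 N$ ($D{\left(N \right)} = -5 + \left(N + 5\right) \left(-2\right) = -5 + \left(5 + N\right) \left(-2\right) = -5 - \left(10 + 2 N\right) = -15 - 2 N$)
$Z = 3$
$D{\left(-4 \right)} Z - 8 = \left(-15 - -8\right) 3 - 8 = \left(-15 + 8\right) 3 - 8 = \left(-7\right) 3 - 8 = -21 - 8 = -29$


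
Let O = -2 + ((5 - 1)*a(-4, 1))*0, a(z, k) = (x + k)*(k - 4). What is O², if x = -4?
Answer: 4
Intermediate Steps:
a(z, k) = (-4 + k)² (a(z, k) = (-4 + k)*(k - 4) = (-4 + k)*(-4 + k) = (-4 + k)²)
O = -2 (O = -2 + ((5 - 1)*(16 + 1² - 8*1))*0 = -2 + (4*(16 + 1 - 8))*0 = -2 + (4*9)*0 = -2 + 36*0 = -2 + 0 = -2)
O² = (-2)² = 4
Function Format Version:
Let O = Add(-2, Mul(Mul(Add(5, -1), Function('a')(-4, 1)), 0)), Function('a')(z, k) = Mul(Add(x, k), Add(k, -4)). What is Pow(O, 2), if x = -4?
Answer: 4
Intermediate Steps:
Function('a')(z, k) = Pow(Add(-4, k), 2) (Function('a')(z, k) = Mul(Add(-4, k), Add(k, -4)) = Mul(Add(-4, k), Add(-4, k)) = Pow(Add(-4, k), 2))
O = -2 (O = Add(-2, Mul(Mul(Add(5, -1), Add(16, Pow(1, 2), Mul(-8, 1))), 0)) = Add(-2, Mul(Mul(4, Add(16, 1, -8)), 0)) = Add(-2, Mul(Mul(4, 9), 0)) = Add(-2, Mul(36, 0)) = Add(-2, 0) = -2)
Pow(O, 2) = Pow(-2, 2) = 4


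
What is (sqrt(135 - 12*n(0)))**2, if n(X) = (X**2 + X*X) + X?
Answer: 135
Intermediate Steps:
n(X) = X + 2*X**2 (n(X) = (X**2 + X**2) + X = 2*X**2 + X = X + 2*X**2)
(sqrt(135 - 12*n(0)))**2 = (sqrt(135 - 0*(1 + 2*0)))**2 = (sqrt(135 - 0*(1 + 0)))**2 = (sqrt(135 - 0))**2 = (sqrt(135 - 12*0))**2 = (sqrt(135 + 0))**2 = (sqrt(135))**2 = (3*sqrt(15))**2 = 135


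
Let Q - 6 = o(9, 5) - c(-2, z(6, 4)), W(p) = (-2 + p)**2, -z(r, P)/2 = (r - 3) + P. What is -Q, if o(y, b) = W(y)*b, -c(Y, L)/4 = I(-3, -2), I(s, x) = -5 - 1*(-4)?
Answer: -247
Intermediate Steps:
z(r, P) = 6 - 2*P - 2*r (z(r, P) = -2*((r - 3) + P) = -2*((-3 + r) + P) = -2*(-3 + P + r) = 6 - 2*P - 2*r)
I(s, x) = -1 (I(s, x) = -5 + 4 = -1)
c(Y, L) = 4 (c(Y, L) = -4*(-1) = 4)
o(y, b) = b*(-2 + y)**2 (o(y, b) = (-2 + y)**2*b = b*(-2 + y)**2)
Q = 247 (Q = 6 + (5*(-2 + 9)**2 - 1*4) = 6 + (5*7**2 - 4) = 6 + (5*49 - 4) = 6 + (245 - 4) = 6 + 241 = 247)
-Q = -1*247 = -247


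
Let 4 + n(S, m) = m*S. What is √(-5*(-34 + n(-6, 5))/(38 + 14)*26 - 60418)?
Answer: 2*I*√15062 ≈ 245.45*I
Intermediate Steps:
n(S, m) = -4 + S*m (n(S, m) = -4 + m*S = -4 + S*m)
√(-5*(-34 + n(-6, 5))/(38 + 14)*26 - 60418) = √(-5*(-34 + (-4 - 6*5))/(38 + 14)*26 - 60418) = √(-5*(-34 + (-4 - 30))/52*26 - 60418) = √(-5*(-34 - 34)/52*26 - 60418) = √(-(-340)/52*26 - 60418) = √(-5*(-17/13)*26 - 60418) = √((85/13)*26 - 60418) = √(170 - 60418) = √(-60248) = 2*I*√15062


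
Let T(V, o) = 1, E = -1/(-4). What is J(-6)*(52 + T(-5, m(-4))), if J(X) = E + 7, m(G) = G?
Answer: 1537/4 ≈ 384.25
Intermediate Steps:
E = ¼ (E = -1*(-¼) = ¼ ≈ 0.25000)
J(X) = 29/4 (J(X) = ¼ + 7 = 29/4)
J(-6)*(52 + T(-5, m(-4))) = 29*(52 + 1)/4 = (29/4)*53 = 1537/4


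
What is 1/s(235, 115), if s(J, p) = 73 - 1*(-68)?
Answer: 1/141 ≈ 0.0070922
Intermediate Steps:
s(J, p) = 141 (s(J, p) = 73 + 68 = 141)
1/s(235, 115) = 1/141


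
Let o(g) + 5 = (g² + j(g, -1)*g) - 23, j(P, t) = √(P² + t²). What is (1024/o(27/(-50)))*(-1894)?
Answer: 134348056576/1918447 - 52365312*√3229/1918447 ≈ 68479.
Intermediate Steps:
o(g) = -28 + g² + g*√(1 + g²) (o(g) = -5 + ((g² + √(g² + (-1)²)*g) - 23) = -5 + ((g² + √(g² + 1)*g) - 23) = -5 + ((g² + √(1 + g²)*g) - 23) = -5 + ((g² + g*√(1 + g²)) - 23) = -5 + (-23 + g² + g*√(1 + g²)) = -28 + g² + g*√(1 + g²))
(1024/o(27/(-50)))*(-1894) = (1024/(-28 + (27/(-50))² + (27/(-50))*√(1 + (27/(-50))²)))*(-1894) = (1024/(-28 + (27*(-1/50))² + (27*(-1/50))*√(1 + (27*(-1/50))²)))*(-1894) = (1024/(-28 + (-27/50)² - 27*√(1 + (-27/50)²)/50))*(-1894) = (1024/(-28 + 729/2500 - 27*√(1 + 729/2500)/50))*(-1894) = (1024/(-28 + 729/2500 - 27*√3229/2500))*(-1894) = (1024/(-69271/2500 - 27*√3229/2500))*(-1894) = -1939456/(-69271/2500 - 27*√3229/2500)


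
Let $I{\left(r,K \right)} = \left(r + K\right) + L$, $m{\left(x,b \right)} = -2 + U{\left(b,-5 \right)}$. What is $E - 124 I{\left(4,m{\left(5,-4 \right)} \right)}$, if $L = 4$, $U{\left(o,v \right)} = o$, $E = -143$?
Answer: $-391$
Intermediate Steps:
$m{\left(x,b \right)} = -2 + b$
$I{\left(r,K \right)} = 4 + K + r$ ($I{\left(r,K \right)} = \left(r + K\right) + 4 = \left(K + r\right) + 4 = 4 + K + r$)
$E - 124 I{\left(4,m{\left(5,-4 \right)} \right)} = -143 - 124 \left(4 - 6 + 4\right) = -143 - 248 = -391$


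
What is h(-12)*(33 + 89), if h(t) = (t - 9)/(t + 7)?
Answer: 2562/5 ≈ 512.40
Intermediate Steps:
h(t) = (-9 + t)/(7 + t)
h(-12)*(33 + 89) = ((-9 - 12)/(7 - 12))*(33 + 89) = (-21/(-5))*122 = -⅕*(-21)*122 = (21/5)*122 = 2562/5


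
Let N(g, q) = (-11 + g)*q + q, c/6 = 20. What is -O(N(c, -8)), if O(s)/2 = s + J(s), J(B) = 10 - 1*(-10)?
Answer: 1720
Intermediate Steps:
c = 120 (c = 6*20 = 120)
J(B) = 20 (J(B) = 10 + 10 = 20)
N(g, q) = q + q*(-11 + g) (N(g, q) = q*(-11 + g) + q = q + q*(-11 + g))
O(s) = 40 + 2*s (O(s) = 2*(s + 20) = 2*(20 + s) = 40 + 2*s)
-O(N(c, -8)) = -(40 + 2*(-8*(-10 + 120))) = -(40 + 2*(-8*110)) = -(40 + 2*(-880)) = -(40 - 1760) = -1*(-1720) = 1720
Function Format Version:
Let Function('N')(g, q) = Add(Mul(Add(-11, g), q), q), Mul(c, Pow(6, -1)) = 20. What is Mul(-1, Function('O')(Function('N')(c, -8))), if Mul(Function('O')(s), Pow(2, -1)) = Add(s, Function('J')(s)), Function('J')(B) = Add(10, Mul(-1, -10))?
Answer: 1720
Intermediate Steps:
c = 120 (c = Mul(6, 20) = 120)
Function('J')(B) = 20 (Function('J')(B) = Add(10, 10) = 20)
Function('N')(g, q) = Add(q, Mul(q, Add(-11, g))) (Function('N')(g, q) = Add(Mul(q, Add(-11, g)), q) = Add(q, Mul(q, Add(-11, g))))
Function('O')(s) = Add(40, Mul(2, s)) (Function('O')(s) = Mul(2, Add(s, 20)) = Mul(2, Add(20, s)) = Add(40, Mul(2, s)))
Mul(-1, Function('O')(Function('N')(c, -8))) = Mul(-1, Add(40, Mul(2, Mul(-8, Add(-10, 120))))) = Mul(-1, Add(40, Mul(2, Mul(-8, 110)))) = Mul(-1, Add(40, Mul(2, -880))) = Mul(-1, Add(40, -1760)) = Mul(-1, -1720) = 1720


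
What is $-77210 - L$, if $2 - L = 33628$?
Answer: $-43584$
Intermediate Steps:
$L = -33626$ ($L = 2 - 33628 = -33626$)
$-77210 - L = -77210 - -33626 = -77210 + 33626 = -43584$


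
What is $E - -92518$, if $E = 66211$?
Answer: $158729$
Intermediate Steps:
$E - -92518 = 66211 - -92518 = 66211 + 92518 = 158729$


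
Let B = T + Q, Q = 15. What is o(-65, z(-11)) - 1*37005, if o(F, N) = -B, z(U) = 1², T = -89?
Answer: -36931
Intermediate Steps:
B = -74 (B = -89 + 15 = -74)
z(U) = 1
o(F, N) = 74 (o(F, N) = -1*(-74) = 74)
o(-65, z(-11)) - 1*37005 = 74 - 1*37005 = 74 - 37005 = -36931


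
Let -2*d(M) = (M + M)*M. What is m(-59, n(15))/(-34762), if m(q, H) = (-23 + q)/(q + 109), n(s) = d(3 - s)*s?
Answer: 41/869050 ≈ 4.7178e-5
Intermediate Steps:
d(M) = -M² (d(M) = -(M + M)*M/2 = -2*M*M/2 = -M²)
n(s) = -s*(3 - s)² (n(s) = (-(3 - s)²)*s = -s*(3 - s)²)
m(q, H) = (-23 + q)/(109 + q)
m(-59, n(15))/(-34762) = ((-23 - 59)/(109 - 59))/(-34762) = (-82/50)*(-1/34762) = ((1/50)*(-82))*(-1/34762) = -41/25*(-1/34762) = 41/869050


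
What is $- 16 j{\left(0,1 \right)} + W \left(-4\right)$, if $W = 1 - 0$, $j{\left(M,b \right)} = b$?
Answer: $-20$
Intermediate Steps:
$W = 1$ ($W = 1 + 0 = 1$)
$- 16 j{\left(0,1 \right)} + W \left(-4\right) = \left(-16\right) 1 + 1 \left(-4\right) = -16 - 4 = -20$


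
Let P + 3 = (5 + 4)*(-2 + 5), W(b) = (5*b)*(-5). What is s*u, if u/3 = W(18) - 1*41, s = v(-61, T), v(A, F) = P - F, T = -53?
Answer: -113421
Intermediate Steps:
W(b) = -25*b
P = 24 (P = -3 + (5 + 4)*(-2 + 5) = -3 + 9*3 = -3 + 27 = 24)
v(A, F) = 24 - F
s = 77 (s = 24 - 1*(-53) = 24 + 53 = 77)
u = -1473 (u = 3*(-25*18 - 1*41) = 3*(-450 - 41) = 3*(-491) = -1473)
s*u = 77*(-1473) = -113421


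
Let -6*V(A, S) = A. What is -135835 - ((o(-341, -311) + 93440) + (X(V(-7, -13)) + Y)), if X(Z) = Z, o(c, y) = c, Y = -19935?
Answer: -1254001/6 ≈ -2.0900e+5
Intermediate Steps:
V(A, S) = -A/6
-135835 - ((o(-341, -311) + 93440) + (X(V(-7, -13)) + Y)) = -135835 - ((-341 + 93440) + (-⅙*(-7) - 19935)) = -135835 - (93099 + (7/6 - 19935)) = -135835 - (93099 - 119603/6) = -135835 - 1*438991/6 = -135835 - 438991/6 = -1254001/6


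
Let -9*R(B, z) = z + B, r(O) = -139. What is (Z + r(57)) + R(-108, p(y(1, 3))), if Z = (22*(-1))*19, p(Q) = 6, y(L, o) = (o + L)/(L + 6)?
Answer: -1637/3 ≈ -545.67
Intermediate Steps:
y(L, o) = (L + o)/(6 + L)
Z = -418 (Z = -22*19 = -418)
R(B, z) = -B/9 - z/9 (R(B, z) = -(z + B)/9 = -(B + z)/9 = -B/9 - z/9)
(Z + r(57)) + R(-108, p(y(1, 3))) = (-418 - 139) + (-⅑*(-108) - ⅑*6) = -557 + (12 - ⅔) = -557 + 34/3 = -1637/3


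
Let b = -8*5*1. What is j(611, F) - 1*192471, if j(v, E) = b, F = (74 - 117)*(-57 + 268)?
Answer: -192511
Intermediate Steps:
b = -40 (b = -40*1 = -40)
F = -9073 (F = -43*211 = -9073)
j(v, E) = -40
j(611, F) - 1*192471 = -40 - 1*192471 = -40 - 192471 = -192511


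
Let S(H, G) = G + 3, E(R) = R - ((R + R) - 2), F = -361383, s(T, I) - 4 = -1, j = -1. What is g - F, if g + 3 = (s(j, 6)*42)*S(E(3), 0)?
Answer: 361758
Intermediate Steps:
s(T, I) = 3 (s(T, I) = 4 - 1 = 3)
E(R) = 2 - R (E(R) = R - (2*R - 2) = R - (-2 + 2*R) = R + (2 - 2*R) = 2 - R)
S(H, G) = 3 + G
g = 375 (g = -3 + (3*42)*(3 + 0) = -3 + 126*3 = -3 + 378 = 375)
g - F = 375 - 1*(-361383) = 375 + 361383 = 361758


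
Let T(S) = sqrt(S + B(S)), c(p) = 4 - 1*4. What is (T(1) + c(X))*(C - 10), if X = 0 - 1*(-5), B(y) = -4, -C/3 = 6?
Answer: -28*I*sqrt(3) ≈ -48.497*I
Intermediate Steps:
C = -18 (C = -3*6 = -18)
X = 5 (X = 0 + 5 = 5)
c(p) = 0 (c(p) = 4 - 4 = 0)
T(S) = sqrt(-4 + S) (T(S) = sqrt(S - 4) = sqrt(-4 + S))
(T(1) + c(X))*(C - 10) = (sqrt(-4 + 1) + 0)*(-18 - 10) = (sqrt(-3) + 0)*(-28) = (I*sqrt(3) + 0)*(-28) = (I*sqrt(3))*(-28) = -28*I*sqrt(3)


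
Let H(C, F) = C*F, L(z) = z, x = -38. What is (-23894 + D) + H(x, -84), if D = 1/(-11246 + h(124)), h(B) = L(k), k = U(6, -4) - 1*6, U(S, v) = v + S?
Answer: -232897501/11250 ≈ -20702.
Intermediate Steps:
U(S, v) = S + v
k = -4 (k = (6 - 4) - 1*6 = 2 - 6 = -4)
h(B) = -4
D = -1/11250 (D = 1/(-11246 - 4) = 1/(-11250) = -1/11250 ≈ -8.8889e-5)
(-23894 + D) + H(x, -84) = (-23894 - 1/11250) - 38*(-84) = -268807501/11250 + 3192 = -232897501/11250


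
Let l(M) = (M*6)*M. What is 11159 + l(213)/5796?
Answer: 3608321/322 ≈ 11206.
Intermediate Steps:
l(M) = 6*M**2 (l(M) = (6*M)*M = 6*M**2)
11159 + l(213)/5796 = 11159 + (6*213**2)/5796 = 11159 + (6*45369)*(1/5796) = 11159 + 272214*(1/5796) = 11159 + 15123/322 = 3608321/322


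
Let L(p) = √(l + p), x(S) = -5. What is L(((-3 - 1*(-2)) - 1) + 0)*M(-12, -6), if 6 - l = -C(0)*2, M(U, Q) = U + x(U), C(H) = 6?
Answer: -68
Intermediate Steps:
M(U, Q) = -5 + U (M(U, Q) = U - 5 = -5 + U)
l = 18 (l = 6 - (-1*6)*2 = 6 - (-6)*2 = 6 - 1*(-12) = 6 + 12 = 18)
L(p) = √(18 + p)
L(((-3 - 1*(-2)) - 1) + 0)*M(-12, -6) = √(18 + (((-3 - 1*(-2)) - 1) + 0))*(-5 - 12) = √(18 + (((-3 + 2) - 1) + 0))*(-17) = √(18 + ((-1 - 1) + 0))*(-17) = √(18 + (-2 + 0))*(-17) = √(18 - 2)*(-17) = √16*(-17) = 4*(-17) = -68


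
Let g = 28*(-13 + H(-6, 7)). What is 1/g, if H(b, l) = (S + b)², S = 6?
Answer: -1/364 ≈ -0.0027473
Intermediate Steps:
H(b, l) = (6 + b)²
g = -364 (g = 28*(-13 + (6 - 6)²) = 28*(-13 + 0²) = 28*(-13 + 0) = 28*(-13) = -364)
1/g = 1/(-364) = -1/364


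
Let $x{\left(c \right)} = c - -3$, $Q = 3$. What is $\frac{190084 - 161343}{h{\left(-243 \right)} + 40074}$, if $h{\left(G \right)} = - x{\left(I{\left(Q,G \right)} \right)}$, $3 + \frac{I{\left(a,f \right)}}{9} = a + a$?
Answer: $\frac{28741}{40044} \approx 0.71774$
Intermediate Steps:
$I{\left(a,f \right)} = -27 + 18 a$ ($I{\left(a,f \right)} = -27 + 9 \left(a + a\right) = -27 + 9 \cdot 2 a = -27 + 18 a$)
$x{\left(c \right)} = 3 + c$ ($x{\left(c \right)} = c + 3 = 3 + c$)
$h{\left(G \right)} = -30$ ($h{\left(G \right)} = - (3 + \left(-27 + 18 \cdot 3\right)) = - (3 + \left(-27 + 54\right)) = - (3 + 27) = \left(-1\right) 30 = -30$)
$\frac{190084 - 161343}{h{\left(-243 \right)} + 40074} = \frac{190084 - 161343}{-30 + 40074} = \frac{28741}{40044}$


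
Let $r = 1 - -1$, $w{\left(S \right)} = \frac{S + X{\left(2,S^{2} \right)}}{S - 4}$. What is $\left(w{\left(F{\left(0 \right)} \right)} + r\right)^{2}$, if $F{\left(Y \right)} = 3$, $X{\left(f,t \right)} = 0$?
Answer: $1$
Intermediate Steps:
$w{\left(S \right)} = \frac{S}{-4 + S}$ ($w{\left(S \right)} = \frac{S + 0}{S - 4} = \frac{S}{-4 + S}$)
$r = 2$ ($r = 1 + 1 = 2$)
$\left(w{\left(F{\left(0 \right)} \right)} + r\right)^{2} = \left(\frac{3}{-4 + 3} + 2\right)^{2} = \left(\frac{3}{-1} + 2\right)^{2} = \left(3 \left(-1\right) + 2\right)^{2} = \left(-3 + 2\right)^{2} = \left(-1\right)^{2} = 1$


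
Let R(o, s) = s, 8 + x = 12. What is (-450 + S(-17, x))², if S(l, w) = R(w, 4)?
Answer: 198916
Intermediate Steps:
x = 4 (x = -8 + 12 = 4)
S(l, w) = 4
(-450 + S(-17, x))² = (-450 + 4)² = (-446)² = 198916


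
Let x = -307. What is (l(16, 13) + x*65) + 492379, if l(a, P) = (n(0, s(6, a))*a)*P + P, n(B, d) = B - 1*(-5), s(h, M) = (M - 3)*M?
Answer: 473477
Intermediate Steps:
s(h, M) = M*(-3 + M) (s(h, M) = (-3 + M)*M = M*(-3 + M))
n(B, d) = 5 + B (n(B, d) = B + 5 = 5 + B)
l(a, P) = P + 5*P*a (l(a, P) = ((5 + 0)*a)*P + P = (5*a)*P + P = 5*P*a + P = P + 5*P*a)
(l(16, 13) + x*65) + 492379 = (13*(1 + 5*16) - 307*65) + 492379 = (13*(1 + 80) - 19955) + 492379 = (13*81 - 19955) + 492379 = (1053 - 19955) + 492379 = -18902 + 492379 = 473477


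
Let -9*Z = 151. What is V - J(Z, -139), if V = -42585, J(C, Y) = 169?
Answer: -42754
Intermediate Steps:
Z = -151/9 (Z = -⅑*151 = -151/9 ≈ -16.778)
V - J(Z, -139) = -42585 - 1*169 = -42585 - 169 = -42754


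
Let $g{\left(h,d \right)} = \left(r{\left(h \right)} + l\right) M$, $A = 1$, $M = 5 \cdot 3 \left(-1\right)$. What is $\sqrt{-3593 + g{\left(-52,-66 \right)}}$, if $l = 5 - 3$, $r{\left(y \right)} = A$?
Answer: $i \sqrt{3638} \approx 60.316 i$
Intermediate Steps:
$M = -15$ ($M = 15 \left(-1\right) = -15$)
$r{\left(y \right)} = 1$
$l = 2$
$g{\left(h,d \right)} = -45$ ($g{\left(h,d \right)} = \left(1 + 2\right) \left(-15\right) = 3 \left(-15\right) = -45$)
$\sqrt{-3593 + g{\left(-52,-66 \right)}} = \sqrt{-3593 - 45} = \sqrt{-3638} = i \sqrt{3638}$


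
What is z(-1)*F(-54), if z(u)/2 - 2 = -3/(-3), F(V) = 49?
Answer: 294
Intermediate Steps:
z(u) = 6 (z(u) = 4 + 2*(-3/(-3)) = 4 + 2*(-3*(-⅓)) = 4 + 2*1 = 4 + 2 = 6)
z(-1)*F(-54) = 6*49 = 294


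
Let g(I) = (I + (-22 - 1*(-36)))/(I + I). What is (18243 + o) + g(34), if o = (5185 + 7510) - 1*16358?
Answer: 247872/17 ≈ 14581.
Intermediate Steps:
g(I) = (14 + I)/(2*I) (g(I) = (I + (-22 + 36))/((2*I)) = (I + 14)*(1/(2*I)) = (14 + I)*(1/(2*I)) = (14 + I)/(2*I))
o = -3663 (o = 12695 - 16358 = -3663)
(18243 + o) + g(34) = (18243 - 3663) + (1/2)*(14 + 34)/34 = 14580 + (1/2)*(1/34)*48 = 14580 + 12/17 = 247872/17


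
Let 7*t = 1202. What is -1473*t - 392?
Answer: -1773290/7 ≈ -2.5333e+5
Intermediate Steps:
t = 1202/7 (t = (1/7)*1202 = 1202/7 ≈ 171.71)
-1473*t - 392 = -1473*1202/7 - 392 = -1770546/7 - 392 = -1773290/7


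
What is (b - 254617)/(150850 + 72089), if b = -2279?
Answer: -28544/24771 ≈ -1.1523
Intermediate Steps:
(b - 254617)/(150850 + 72089) = (-2279 - 254617)/(150850 + 72089) = -256896/222939 = -256896*1/222939 = -28544/24771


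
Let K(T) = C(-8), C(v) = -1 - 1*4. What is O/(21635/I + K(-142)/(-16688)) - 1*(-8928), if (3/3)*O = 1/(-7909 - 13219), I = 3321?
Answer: 8513413866541674/953563381885 ≈ 8928.0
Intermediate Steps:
C(v) = -5 (C(v) = -1 - 4 = -5)
K(T) = -5
O = -1/21128 (O = 1/(-7909 - 13219) = 1/(-21128) = -1/21128 ≈ -4.7331e-5)
O/(21635/I + K(-142)/(-16688)) - 1*(-8928) = -1/(21128*(21635/3321 - 5/(-16688))) - 1*(-8928) = -1/(21128*(21635*(1/3321) - 5*(-1/16688))) + 8928 = -1/(21128*(21635/3321 + 5/16688)) + 8928 = -1/(21128*361061485/55420848) + 8928 = -1/21128*55420848/361061485 + 8928 = -6927606/953563381885 + 8928 = 8513413866541674/953563381885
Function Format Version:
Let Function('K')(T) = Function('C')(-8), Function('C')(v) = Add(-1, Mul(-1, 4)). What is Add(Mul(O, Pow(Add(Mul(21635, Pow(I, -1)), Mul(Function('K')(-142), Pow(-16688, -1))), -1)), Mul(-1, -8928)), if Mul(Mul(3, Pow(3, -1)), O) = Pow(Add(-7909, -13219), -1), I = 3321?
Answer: Rational(8513413866541674, 953563381885) ≈ 8928.0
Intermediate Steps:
Function('C')(v) = -5 (Function('C')(v) = Add(-1, -4) = -5)
Function('K')(T) = -5
O = Rational(-1, 21128) (O = Pow(Add(-7909, -13219), -1) = Pow(-21128, -1) = Rational(-1, 21128) ≈ -4.7331e-5)
Add(Mul(O, Pow(Add(Mul(21635, Pow(I, -1)), Mul(Function('K')(-142), Pow(-16688, -1))), -1)), Mul(-1, -8928)) = Add(Mul(Rational(-1, 21128), Pow(Add(Mul(21635, Pow(3321, -1)), Mul(-5, Pow(-16688, -1))), -1)), Mul(-1, -8928)) = Add(Mul(Rational(-1, 21128), Pow(Add(Mul(21635, Rational(1, 3321)), Mul(-5, Rational(-1, 16688))), -1)), 8928) = Add(Mul(Rational(-1, 21128), Pow(Add(Rational(21635, 3321), Rational(5, 16688)), -1)), 8928) = Add(Mul(Rational(-1, 21128), Pow(Rational(361061485, 55420848), -1)), 8928) = Add(Mul(Rational(-1, 21128), Rational(55420848, 361061485)), 8928) = Add(Rational(-6927606, 953563381885), 8928) = Rational(8513413866541674, 953563381885)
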